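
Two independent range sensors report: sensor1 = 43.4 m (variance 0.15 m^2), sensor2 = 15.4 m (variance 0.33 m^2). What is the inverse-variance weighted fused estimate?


w1 = (1/var1) / (1/var1 + 1/var2)
   = 6.6667 / (6.6667 + 3.0303) = 0.6875
w2 = 1 - w1 = 0.3125
fused = w1*s1 + w2*s2 = 29.8375 + 4.8125
= 34.65 m


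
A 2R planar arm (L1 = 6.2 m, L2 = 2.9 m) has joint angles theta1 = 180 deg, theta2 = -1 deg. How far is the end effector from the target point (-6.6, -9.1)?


End effector via forward kinematics:
x = L1*cos(t1) + L2*cos(t1+t2) = -9.0996
y = L1*sin(t1) + L2*sin(t1+t2) = 0.0506
Distance to target:
d = sqrt((-6.6 - -9.0996)^2 + (-9.1 - 0.0506)^2)
= sqrt(6.2478 + 83.7337)
= 9.4859 m


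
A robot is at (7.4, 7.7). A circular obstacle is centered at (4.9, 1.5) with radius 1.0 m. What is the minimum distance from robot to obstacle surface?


center_dist = sqrt((7.4-4.9)^2 + (7.7-1.5)^2)
= sqrt(6.25 + 38.44)
= 6.6851
min_dist = center_dist - radius = 6.6851 - 1.0 = 5.6851 m


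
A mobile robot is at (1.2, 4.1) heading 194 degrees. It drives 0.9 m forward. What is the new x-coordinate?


x_new = x0 + d*cos(theta)
= 1.2 + 0.9*cos(194)
= 1.2 + -0.8733
= 0.3267


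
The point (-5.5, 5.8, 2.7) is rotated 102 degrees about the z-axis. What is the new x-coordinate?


Rotation about z-axis: x' = x*cos(theta) - y*sin(theta)
= -5.5 * -0.2079 - 5.8 * 0.9781
= -4.5297


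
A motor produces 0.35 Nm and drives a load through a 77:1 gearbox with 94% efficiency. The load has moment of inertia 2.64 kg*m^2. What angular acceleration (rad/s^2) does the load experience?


tau_out = tau_motor * N * eta
= 0.35 * 77 * 0.94 = 25.333 Nm
alpha = tau_out / I = 25.333 / 2.64
= 9.5958 rad/s^2


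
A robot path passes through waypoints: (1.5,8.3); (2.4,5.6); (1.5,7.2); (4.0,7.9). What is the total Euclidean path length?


Segment lengths:
  seg1 = sqrt((0.9)^2 + (-2.7)^2) = 2.846
  seg2 = sqrt((-0.9)^2 + (1.6)^2) = 1.8358
  seg3 = sqrt((2.5)^2 + (0.7)^2) = 2.5962
Total = 7.278


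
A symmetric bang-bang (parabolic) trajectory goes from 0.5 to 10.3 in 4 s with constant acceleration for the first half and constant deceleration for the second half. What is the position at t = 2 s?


Symmetric rest-to-rest: each phase covers (pf-p0)/2 in time T/2. 0.5*a*(T/2)^2 = (pf-p0)/2 => a = 4*(pf-p0)/T^2
a = 4*(10.3-0.5)/4^2 = 2.45
t = 2 is in the acceleration phase (t <= T/2).
p = p0 + 0.5*a*t^2 = 0.5 + 0.5*2.45*2^2
= 5.4


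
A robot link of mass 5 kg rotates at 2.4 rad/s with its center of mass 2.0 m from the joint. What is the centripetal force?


F = m * omega^2 * r
= 5 * 2.4^2 * 2.0
= 5 * 5.76 * 2.0
= 57.6 N


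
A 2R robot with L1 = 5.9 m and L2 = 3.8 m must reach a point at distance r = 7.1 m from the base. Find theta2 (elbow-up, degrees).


cos(theta2) = (r^2 - L1^2 - L2^2) / (2*L1*L2)
cos(theta2) = (50.41 - 34.81 - 14.44) / 44.84
cos(theta2) = 0.02587
theta2 = 88.5176 degrees


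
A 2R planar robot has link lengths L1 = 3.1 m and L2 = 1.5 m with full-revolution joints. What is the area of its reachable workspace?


r_max = L1 + L2 = 4.6 m
r_min = |L1 - L2| = 1.6 m
Area = pi*(r_max^2 - r_min^2)
= pi*(21.16 - 2.56)
= pi * 18.6
= 58.4336 m^2


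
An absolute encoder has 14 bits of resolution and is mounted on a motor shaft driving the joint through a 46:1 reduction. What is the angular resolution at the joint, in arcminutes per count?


counts = 2^14 = 16384
effective counts at joint = 16384 * 46 = 753664
resolution = 360*60 / 753664
= 0.0287 arcmin/count


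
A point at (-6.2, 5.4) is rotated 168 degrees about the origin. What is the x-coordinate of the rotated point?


x' = x*cos(theta) - y*sin(theta)
cos(168 deg) = -0.9781, sin(168 deg) = 0.2079
x' = -6.2 * -0.9781 - 5.4 * 0.2079
= 6.0645 - 1.1227
= 4.9418


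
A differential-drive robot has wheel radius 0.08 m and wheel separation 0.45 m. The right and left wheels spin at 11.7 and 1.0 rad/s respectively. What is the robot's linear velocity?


vR = r*wR = 0.08*11.7 = 0.936 m/s
vL = r*wL = 0.08*1.0 = 0.08 m/s
v = (vR+vL)/2 = 0.508 m/s
omega = (vR-vL)/L = 1.9022 rad/s
linear velocity = 0.508 m/s


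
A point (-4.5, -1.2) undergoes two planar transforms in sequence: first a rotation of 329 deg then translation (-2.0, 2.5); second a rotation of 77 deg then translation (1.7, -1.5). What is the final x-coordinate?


After transform 1:
x1 = cos(329)*-4.5 - sin(329)*-1.2 + -2.0 = -6.4753
y1 = sin(329)*-4.5 + cos(329)*-1.2 + 2.5 = 3.7891
After transform 2:
x2 = cos(77)*-6.4753 - sin(77)*3.7891 + 1.7
= -3.4486


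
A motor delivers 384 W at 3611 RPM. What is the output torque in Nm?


omega = 3611 * 2*pi/60 = 378.143 rad/s
tau = P / omega = 384 / 378.143
= 1.0155 Nm


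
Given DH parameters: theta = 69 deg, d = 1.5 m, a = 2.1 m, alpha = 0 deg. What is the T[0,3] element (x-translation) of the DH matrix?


T[0,3] = a * cos(theta)
= 2.1 * cos(69 deg)
= 2.1 * 0.3584
= 0.7526


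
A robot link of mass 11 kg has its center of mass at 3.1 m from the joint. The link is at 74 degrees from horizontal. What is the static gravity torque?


tau = m*g*L*cos(angle)
= 11 * 9.81 * 3.1 * cos(74 deg)
= 11 * 9.81 * 3.1 * 0.2756
= 92.2065 Nm


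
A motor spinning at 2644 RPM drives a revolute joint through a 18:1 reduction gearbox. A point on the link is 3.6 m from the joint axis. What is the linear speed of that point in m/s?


omega_motor = 2644 * 2*pi/60 = 276.879 rad/s
omega_joint = omega_motor / 18 = 15.3822 rad/s
v = omega_joint * r = 15.3822 * 3.6
= 55.3758 m/s


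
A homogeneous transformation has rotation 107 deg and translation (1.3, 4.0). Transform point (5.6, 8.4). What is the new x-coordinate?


x' = cos(theta)*px - sin(theta)*py + tx
= -0.2924*5.6 - 0.9563*8.4 + 1.3
= -8.3702


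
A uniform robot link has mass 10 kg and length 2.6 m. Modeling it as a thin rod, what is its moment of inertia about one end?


I = (1/3) * m * L^2
= (1/3) * 10 * 2.6^2
= 0.333333 * 10 * 6.76
= 22.5333 kg*m^2


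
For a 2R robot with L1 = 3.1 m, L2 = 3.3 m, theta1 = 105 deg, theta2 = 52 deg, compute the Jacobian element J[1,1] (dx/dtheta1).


J[1,1] = -L1*sin(t1) - L2*sin(t1+t2)
= -3.1*sin(105) - 3.3*sin(157)
= -4.2838


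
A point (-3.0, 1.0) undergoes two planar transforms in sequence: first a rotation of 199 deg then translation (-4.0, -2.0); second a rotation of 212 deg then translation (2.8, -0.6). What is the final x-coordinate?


After transform 1:
x1 = cos(199)*-3.0 - sin(199)*1.0 + -4.0 = -0.8379
y1 = sin(199)*-3.0 + cos(199)*1.0 + -2.0 = -1.9688
After transform 2:
x2 = cos(212)*-0.8379 - sin(212)*-1.9688 + 2.8
= 2.4672


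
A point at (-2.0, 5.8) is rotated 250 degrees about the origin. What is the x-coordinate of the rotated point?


x' = x*cos(theta) - y*sin(theta)
cos(250 deg) = -0.342, sin(250 deg) = -0.9397
x' = -2.0 * -0.342 - 5.8 * -0.9397
= 0.684 - -5.4502
= 6.1343


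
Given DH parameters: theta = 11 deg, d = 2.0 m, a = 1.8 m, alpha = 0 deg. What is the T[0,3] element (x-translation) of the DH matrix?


T[0,3] = a * cos(theta)
= 1.8 * cos(11 deg)
= 1.8 * 0.9816
= 1.7669


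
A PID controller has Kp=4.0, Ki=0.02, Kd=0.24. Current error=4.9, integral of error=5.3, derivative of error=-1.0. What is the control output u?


u = Kp*e + Ki*int(e) + Kd*de/dt
= 4.0*4.9 + 0.02*5.3 + 0.24*(-1.0)
= 19.6 + 0.106 + -0.24
= 19.466


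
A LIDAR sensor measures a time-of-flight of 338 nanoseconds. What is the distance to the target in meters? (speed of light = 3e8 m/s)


tof = 338 ns = 3.38e-07 s
dist = c * tof / 2
= 3e8 * 3.38e-07 / 2
= 50.7 m


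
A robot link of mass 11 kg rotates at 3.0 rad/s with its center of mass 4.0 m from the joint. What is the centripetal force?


F = m * omega^2 * r
= 11 * 3.0^2 * 4.0
= 11 * 9.0 * 4.0
= 396.0 N


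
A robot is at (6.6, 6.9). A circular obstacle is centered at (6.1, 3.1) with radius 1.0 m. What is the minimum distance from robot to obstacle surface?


center_dist = sqrt((6.6-6.1)^2 + (6.9-3.1)^2)
= sqrt(0.25 + 14.44)
= 3.8328
min_dist = center_dist - radius = 3.8328 - 1.0 = 2.8328 m


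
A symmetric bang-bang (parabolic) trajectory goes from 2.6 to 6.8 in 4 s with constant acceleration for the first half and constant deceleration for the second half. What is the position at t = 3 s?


Symmetric rest-to-rest: each phase covers (pf-p0)/2 in time T/2. 0.5*a*(T/2)^2 = (pf-p0)/2 => a = 4*(pf-p0)/T^2
a = 4*(6.8-2.6)/4^2 = 1.05
t = 3 is in the deceleration phase (t > T/2).
p = pf - 0.5*a*(T-t)^2 = 6.8 - 0.5*1.05*1^2
= 6.275


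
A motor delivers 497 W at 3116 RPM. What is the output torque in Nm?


omega = 3116 * 2*pi/60 = 326.3068 rad/s
tau = P / omega = 497 / 326.3068
= 1.5231 Nm


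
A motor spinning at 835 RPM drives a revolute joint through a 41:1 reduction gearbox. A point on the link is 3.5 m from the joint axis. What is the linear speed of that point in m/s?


omega_motor = 835 * 2*pi/60 = 87.441 rad/s
omega_joint = omega_motor / 41 = 2.1327 rad/s
v = omega_joint * r = 2.1327 * 3.5
= 7.4645 m/s


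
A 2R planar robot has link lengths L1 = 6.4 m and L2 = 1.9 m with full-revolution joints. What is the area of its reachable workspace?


r_max = L1 + L2 = 8.3 m
r_min = |L1 - L2| = 4.5 m
Area = pi*(r_max^2 - r_min^2)
= pi*(68.89 - 20.25)
= pi * 48.64
= 152.8071 m^2


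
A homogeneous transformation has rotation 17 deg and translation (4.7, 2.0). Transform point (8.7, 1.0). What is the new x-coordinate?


x' = cos(theta)*px - sin(theta)*py + tx
= 0.9563*8.7 - 0.2924*1.0 + 4.7
= 12.7275


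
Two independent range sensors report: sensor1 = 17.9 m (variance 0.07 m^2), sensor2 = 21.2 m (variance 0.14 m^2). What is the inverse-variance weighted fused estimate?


w1 = (1/var1) / (1/var1 + 1/var2)
   = 14.2857 / (14.2857 + 7.1429) = 0.6667
w2 = 1 - w1 = 0.3333
fused = w1*s1 + w2*s2 = 11.9333 + 7.0667
= 19.0 m


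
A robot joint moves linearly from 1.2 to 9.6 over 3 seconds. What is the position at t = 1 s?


s = t/T = 1/3 = 0.3333
p(t) = p0 + (pf-p0)*s
= 1.2 + (9.6 - 1.2) * 0.3333
= 4.0


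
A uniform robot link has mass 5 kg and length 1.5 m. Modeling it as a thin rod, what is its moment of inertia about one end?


I = (1/3) * m * L^2
= (1/3) * 5 * 1.5^2
= 0.333333 * 5 * 2.25
= 3.75 kg*m^2


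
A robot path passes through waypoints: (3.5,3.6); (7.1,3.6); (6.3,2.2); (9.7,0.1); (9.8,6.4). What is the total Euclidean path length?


Segment lengths:
  seg1 = sqrt((3.6)^2 + (0.0)^2) = 3.6
  seg2 = sqrt((-0.8)^2 + (-1.4)^2) = 1.6125
  seg3 = sqrt((3.4)^2 + (-2.1)^2) = 3.9962
  seg4 = sqrt((0.1)^2 + (6.3)^2) = 6.3008
Total = 15.5095


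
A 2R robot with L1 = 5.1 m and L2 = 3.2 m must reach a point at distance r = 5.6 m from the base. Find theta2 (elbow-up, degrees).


cos(theta2) = (r^2 - L1^2 - L2^2) / (2*L1*L2)
cos(theta2) = (31.36 - 26.01 - 10.24) / 32.64
cos(theta2) = -0.149816
theta2 = 98.6163 degrees


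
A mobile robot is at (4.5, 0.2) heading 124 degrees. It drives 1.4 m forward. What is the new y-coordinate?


y_new = y0 + d*sin(theta)
= 0.2 + 1.4*sin(124)
= 0.2 + 1.1607
= 1.3607


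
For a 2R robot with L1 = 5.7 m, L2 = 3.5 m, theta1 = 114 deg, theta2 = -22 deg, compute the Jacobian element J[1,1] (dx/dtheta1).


J[1,1] = -L1*sin(t1) - L2*sin(t1+t2)
= -5.7*sin(114) - 3.5*sin(92)
= -8.7051


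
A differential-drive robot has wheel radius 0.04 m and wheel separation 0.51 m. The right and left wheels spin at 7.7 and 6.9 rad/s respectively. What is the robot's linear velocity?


vR = r*wR = 0.04*7.7 = 0.308 m/s
vL = r*wL = 0.04*6.9 = 0.276 m/s
v = (vR+vL)/2 = 0.292 m/s
omega = (vR-vL)/L = 0.0627 rad/s
linear velocity = 0.292 m/s


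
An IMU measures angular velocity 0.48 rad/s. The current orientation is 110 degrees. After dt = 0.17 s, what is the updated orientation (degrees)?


delta_theta = w * dt = 0.48 * 0.17 = 0.0816 rad
= 4.6753 deg
theta_new = 110 + 4.6753 = 114.6753 deg


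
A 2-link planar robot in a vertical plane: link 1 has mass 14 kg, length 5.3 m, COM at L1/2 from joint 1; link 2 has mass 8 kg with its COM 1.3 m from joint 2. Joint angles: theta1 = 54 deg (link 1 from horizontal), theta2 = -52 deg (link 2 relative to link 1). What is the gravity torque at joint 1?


Horizontal distance from joint 1 to link-1 COM:
  x_c1 = (L1/2)*cos(t1) = 2.65 * 0.5878 = 1.5576 m
Horizontal distance from joint 1 to link-2 COM:
  x_c2 = L1*cos(t1) + Lc2*cos(t1+t2)
       = 5.3*0.5878 + 1.3*0.9994 = 4.4145 m
tau1 = m1*g*x_c1 + m2*g*x_c2
     = 14*9.81*1.5576 + 8*9.81*4.4145
     = 213.925 + 346.4476
     = 560.3726 Nm


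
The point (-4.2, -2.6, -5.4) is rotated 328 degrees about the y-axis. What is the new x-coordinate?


Rotation about y-axis: x' = x*cos(theta) + z*sin(theta)
= -4.2 * 0.848 + -5.4 * -0.5299
= -0.7002


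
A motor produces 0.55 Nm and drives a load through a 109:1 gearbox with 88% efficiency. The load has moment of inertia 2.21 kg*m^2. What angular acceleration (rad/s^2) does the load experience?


tau_out = tau_motor * N * eta
= 0.55 * 109 * 0.88 = 52.756 Nm
alpha = tau_out / I = 52.756 / 2.21
= 23.8715 rad/s^2


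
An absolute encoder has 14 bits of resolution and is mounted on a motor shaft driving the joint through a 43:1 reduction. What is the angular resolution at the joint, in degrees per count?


counts = 2^14 = 16384
effective counts at joint = 16384 * 43 = 704512
resolution = 360 / 704512
= 5.1099e-04 deg/count


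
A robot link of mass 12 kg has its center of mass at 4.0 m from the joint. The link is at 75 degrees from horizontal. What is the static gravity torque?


tau = m*g*L*cos(angle)
= 12 * 9.81 * 4.0 * cos(75 deg)
= 12 * 9.81 * 4.0 * 0.2588
= 121.8727 Nm


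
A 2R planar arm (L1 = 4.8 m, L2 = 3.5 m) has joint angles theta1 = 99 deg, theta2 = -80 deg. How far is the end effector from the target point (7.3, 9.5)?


End effector via forward kinematics:
x = L1*cos(t1) + L2*cos(t1+t2) = 2.5584
y = L1*sin(t1) + L2*sin(t1+t2) = 5.8804
Distance to target:
d = sqrt((7.3 - 2.5584)^2 + (9.5 - 5.8804)^2)
= sqrt(22.4825 + 13.1016)
= 5.9652 m


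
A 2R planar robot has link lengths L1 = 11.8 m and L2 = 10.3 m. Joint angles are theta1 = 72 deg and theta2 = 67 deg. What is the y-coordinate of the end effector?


Convert angles to radians: theta1 = 1.2566, theta2 = 1.1694
y = L1*sin(theta1) + L2*sin(theta1+theta2)
y = 11.2225 + 6.7574
y = 17.9799


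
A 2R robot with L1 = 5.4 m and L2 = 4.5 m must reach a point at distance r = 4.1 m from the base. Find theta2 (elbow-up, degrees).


cos(theta2) = (r^2 - L1^2 - L2^2) / (2*L1*L2)
cos(theta2) = (16.81 - 29.16 - 20.25) / 48.6
cos(theta2) = -0.670782
theta2 = 132.1274 degrees


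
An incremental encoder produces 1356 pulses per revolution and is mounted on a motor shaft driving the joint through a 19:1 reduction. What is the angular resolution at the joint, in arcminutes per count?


counts per rev = 1356
effective counts at joint = 1356 * 19 = 25764
resolution = 360*60 / 25764
= 0.8384 arcmin/count


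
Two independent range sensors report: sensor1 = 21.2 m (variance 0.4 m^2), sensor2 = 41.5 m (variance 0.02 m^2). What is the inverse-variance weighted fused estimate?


w1 = (1/var1) / (1/var1 + 1/var2)
   = 2.5 / (2.5 + 50.0) = 0.0476
w2 = 1 - w1 = 0.9524
fused = w1*s1 + w2*s2 = 1.0095 + 39.5238
= 40.5333 m


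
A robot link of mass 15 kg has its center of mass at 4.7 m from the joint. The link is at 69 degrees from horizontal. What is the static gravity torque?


tau = m*g*L*cos(angle)
= 15 * 9.81 * 4.7 * cos(69 deg)
= 15 * 9.81 * 4.7 * 0.3584
= 247.8491 Nm


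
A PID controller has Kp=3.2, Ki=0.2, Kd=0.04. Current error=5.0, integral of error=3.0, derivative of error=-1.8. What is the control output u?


u = Kp*e + Ki*int(e) + Kd*de/dt
= 3.2*5.0 + 0.2*3.0 + 0.04*(-1.8)
= 16.0 + 0.6 + -0.072
= 16.528


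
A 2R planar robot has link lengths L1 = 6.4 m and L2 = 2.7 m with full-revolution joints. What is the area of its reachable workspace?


r_max = L1 + L2 = 9.1 m
r_min = |L1 - L2| = 3.7 m
Area = pi*(r_max^2 - r_min^2)
= pi*(82.81 - 13.69)
= pi * 69.12
= 217.1469 m^2


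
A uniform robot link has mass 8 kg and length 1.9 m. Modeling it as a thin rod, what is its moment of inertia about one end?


I = (1/3) * m * L^2
= (1/3) * 8 * 1.9^2
= 0.333333 * 8 * 3.61
= 9.6267 kg*m^2


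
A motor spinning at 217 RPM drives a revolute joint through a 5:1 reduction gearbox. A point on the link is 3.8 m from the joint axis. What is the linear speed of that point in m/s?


omega_motor = 217 * 2*pi/60 = 22.7242 rad/s
omega_joint = omega_motor / 5 = 4.5448 rad/s
v = omega_joint * r = 4.5448 * 3.8
= 17.2704 m/s


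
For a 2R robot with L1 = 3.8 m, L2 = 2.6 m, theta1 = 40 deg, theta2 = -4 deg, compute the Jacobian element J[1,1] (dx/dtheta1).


J[1,1] = -L1*sin(t1) - L2*sin(t1+t2)
= -3.8*sin(40) - 2.6*sin(36)
= -3.9708


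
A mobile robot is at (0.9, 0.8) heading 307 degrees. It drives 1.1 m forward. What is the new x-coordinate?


x_new = x0 + d*cos(theta)
= 0.9 + 1.1*cos(307)
= 0.9 + 0.662
= 1.562


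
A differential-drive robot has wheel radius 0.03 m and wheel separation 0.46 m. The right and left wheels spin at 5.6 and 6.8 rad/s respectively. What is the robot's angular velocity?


vR = r*wR = 0.03*5.6 = 0.168 m/s
vL = r*wL = 0.03*6.8 = 0.204 m/s
v = (vR+vL)/2 = 0.186 m/s
omega = (vR-vL)/L = -0.0783 rad/s
angular velocity = -0.0783 rad/s


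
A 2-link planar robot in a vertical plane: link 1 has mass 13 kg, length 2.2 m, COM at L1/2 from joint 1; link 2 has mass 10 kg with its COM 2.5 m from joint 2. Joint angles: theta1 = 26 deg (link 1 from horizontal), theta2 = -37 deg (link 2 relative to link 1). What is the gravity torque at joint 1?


Horizontal distance from joint 1 to link-1 COM:
  x_c1 = (L1/2)*cos(t1) = 1.1 * 0.8988 = 0.9887 m
Horizontal distance from joint 1 to link-2 COM:
  x_c2 = L1*cos(t1) + Lc2*cos(t1+t2)
       = 2.2*0.8988 + 2.5*0.9816 = 4.4314 m
tau1 = m1*g*x_c1 + m2*g*x_c2
     = 13*9.81*0.9887 + 10*9.81*4.4314
     = 126.0855 + 434.7218
     = 560.8073 Nm


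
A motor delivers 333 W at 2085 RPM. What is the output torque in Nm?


omega = 2085 * 2*pi/60 = 218.3407 rad/s
tau = P / omega = 333 / 218.3407
= 1.5251 Nm


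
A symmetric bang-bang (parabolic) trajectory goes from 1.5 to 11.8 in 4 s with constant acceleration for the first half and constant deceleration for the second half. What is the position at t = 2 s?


Symmetric rest-to-rest: each phase covers (pf-p0)/2 in time T/2. 0.5*a*(T/2)^2 = (pf-p0)/2 => a = 4*(pf-p0)/T^2
a = 4*(11.8-1.5)/4^2 = 2.575
t = 2 is in the acceleration phase (t <= T/2).
p = p0 + 0.5*a*t^2 = 1.5 + 0.5*2.575*2^2
= 6.65


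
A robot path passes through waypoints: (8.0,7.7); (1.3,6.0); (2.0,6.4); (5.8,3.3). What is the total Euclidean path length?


Segment lengths:
  seg1 = sqrt((-6.7)^2 + (-1.7)^2) = 6.9123
  seg2 = sqrt((0.7)^2 + (0.4)^2) = 0.8062
  seg3 = sqrt((3.8)^2 + (-3.1)^2) = 4.9041
Total = 12.6226


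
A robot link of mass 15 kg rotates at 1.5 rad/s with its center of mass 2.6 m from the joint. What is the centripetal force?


F = m * omega^2 * r
= 15 * 1.5^2 * 2.6
= 15 * 2.25 * 2.6
= 87.75 N


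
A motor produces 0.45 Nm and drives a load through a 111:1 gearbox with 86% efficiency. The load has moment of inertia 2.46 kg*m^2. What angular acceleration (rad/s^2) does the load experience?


tau_out = tau_motor * N * eta
= 0.45 * 111 * 0.86 = 42.957 Nm
alpha = tau_out / I = 42.957 / 2.46
= 17.4622 rad/s^2


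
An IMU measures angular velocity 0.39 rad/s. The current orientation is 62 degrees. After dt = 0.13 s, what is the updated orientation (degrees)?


delta_theta = w * dt = 0.39 * 0.13 = 0.0507 rad
= 2.9049 deg
theta_new = 62 + 2.9049 = 64.9049 deg


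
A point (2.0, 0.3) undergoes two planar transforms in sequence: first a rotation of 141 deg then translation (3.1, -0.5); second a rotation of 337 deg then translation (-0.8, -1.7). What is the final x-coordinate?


After transform 1:
x1 = cos(141)*2.0 - sin(141)*0.3 + 3.1 = 1.3569
y1 = sin(141)*2.0 + cos(141)*0.3 + -0.5 = 0.5255
After transform 2:
x2 = cos(337)*1.3569 - sin(337)*0.5255 + -0.8
= 0.6544


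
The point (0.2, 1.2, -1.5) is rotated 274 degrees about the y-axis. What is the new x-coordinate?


Rotation about y-axis: x' = x*cos(theta) + z*sin(theta)
= 0.2 * 0.0698 + -1.5 * -0.9976
= 1.5103


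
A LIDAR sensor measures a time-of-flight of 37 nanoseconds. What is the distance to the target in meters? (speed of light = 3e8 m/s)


tof = 37 ns = 3.7e-08 s
dist = c * tof / 2
= 3e8 * 3.7e-08 / 2
= 5.55 m


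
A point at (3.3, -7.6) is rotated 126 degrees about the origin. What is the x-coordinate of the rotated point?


x' = x*cos(theta) - y*sin(theta)
cos(126 deg) = -0.5878, sin(126 deg) = 0.809
x' = 3.3 * -0.5878 - -7.6 * 0.809
= -1.9397 - -6.1485
= 4.2088


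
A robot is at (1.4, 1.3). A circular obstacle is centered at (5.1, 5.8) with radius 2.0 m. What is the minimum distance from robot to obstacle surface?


center_dist = sqrt((1.4-5.1)^2 + (1.3-5.8)^2)
= sqrt(13.69 + 20.25)
= 5.8258
min_dist = center_dist - radius = 5.8258 - 2.0 = 3.8258 m


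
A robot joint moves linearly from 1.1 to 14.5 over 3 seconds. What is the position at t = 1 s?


s = t/T = 1/3 = 0.3333
p(t) = p0 + (pf-p0)*s
= 1.1 + (14.5 - 1.1) * 0.3333
= 5.5667


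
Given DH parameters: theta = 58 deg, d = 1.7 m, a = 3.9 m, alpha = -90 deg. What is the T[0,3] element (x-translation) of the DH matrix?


T[0,3] = a * cos(theta)
= 3.9 * cos(58 deg)
= 3.9 * 0.5299
= 2.0667


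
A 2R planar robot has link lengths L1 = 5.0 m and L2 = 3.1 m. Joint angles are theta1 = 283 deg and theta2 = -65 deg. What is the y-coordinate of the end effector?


Convert angles to radians: theta1 = 4.9393, theta2 = -1.1345
y = L1*sin(theta1) + L2*sin(theta1+theta2)
y = -4.8719 + -1.9086
y = -6.7804


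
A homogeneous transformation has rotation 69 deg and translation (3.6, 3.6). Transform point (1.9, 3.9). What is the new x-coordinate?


x' = cos(theta)*px - sin(theta)*py + tx
= 0.3584*1.9 - 0.9336*3.9 + 3.6
= 0.6399


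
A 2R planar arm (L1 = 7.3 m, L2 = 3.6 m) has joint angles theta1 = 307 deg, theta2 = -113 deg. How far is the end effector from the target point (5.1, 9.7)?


End effector via forward kinematics:
x = L1*cos(t1) + L2*cos(t1+t2) = 0.9002
y = L1*sin(t1) + L2*sin(t1+t2) = -6.701
Distance to target:
d = sqrt((5.1 - 0.9002)^2 + (9.7 - -6.701)^2)
= sqrt(17.6384 + 268.9914)
= 16.9301 m


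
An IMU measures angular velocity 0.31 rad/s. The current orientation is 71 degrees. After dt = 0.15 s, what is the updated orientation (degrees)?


delta_theta = w * dt = 0.31 * 0.15 = 0.0465 rad
= 2.6643 deg
theta_new = 71 + 2.6643 = 73.6643 deg


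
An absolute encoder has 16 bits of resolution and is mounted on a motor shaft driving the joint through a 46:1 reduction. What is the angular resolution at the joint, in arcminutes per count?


counts = 2^16 = 65536
effective counts at joint = 65536 * 46 = 3014656
resolution = 360*60 / 3014656
= 0.0072 arcmin/count


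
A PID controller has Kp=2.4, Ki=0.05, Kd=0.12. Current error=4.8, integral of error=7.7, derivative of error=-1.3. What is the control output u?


u = Kp*e + Ki*int(e) + Kd*de/dt
= 2.4*4.8 + 0.05*7.7 + 0.12*(-1.3)
= 11.52 + 0.385 + -0.156
= 11.749


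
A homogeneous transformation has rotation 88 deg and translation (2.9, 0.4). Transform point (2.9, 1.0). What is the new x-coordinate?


x' = cos(theta)*px - sin(theta)*py + tx
= 0.0349*2.9 - 0.9994*1.0 + 2.9
= 2.0018


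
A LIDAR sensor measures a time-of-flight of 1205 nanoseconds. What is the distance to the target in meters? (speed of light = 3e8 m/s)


tof = 1205 ns = 1.205e-06 s
dist = c * tof / 2
= 3e8 * 1.205e-06 / 2
= 180.75 m


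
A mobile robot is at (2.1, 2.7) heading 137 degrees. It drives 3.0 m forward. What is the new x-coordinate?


x_new = x0 + d*cos(theta)
= 2.1 + 3.0*cos(137)
= 2.1 + -2.1941
= -0.0941


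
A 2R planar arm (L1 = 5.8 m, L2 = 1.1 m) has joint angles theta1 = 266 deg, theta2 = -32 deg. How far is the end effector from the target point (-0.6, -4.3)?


End effector via forward kinematics:
x = L1*cos(t1) + L2*cos(t1+t2) = -1.0512
y = L1*sin(t1) + L2*sin(t1+t2) = -6.6758
Distance to target:
d = sqrt((-0.6 - -1.0512)^2 + (-4.3 - -6.6758)^2)
= sqrt(0.2035 + 5.6444)
= 2.4182 m


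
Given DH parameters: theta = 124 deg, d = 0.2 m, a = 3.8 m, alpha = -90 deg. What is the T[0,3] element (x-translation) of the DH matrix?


T[0,3] = a * cos(theta)
= 3.8 * cos(124 deg)
= 3.8 * -0.5592
= -2.1249


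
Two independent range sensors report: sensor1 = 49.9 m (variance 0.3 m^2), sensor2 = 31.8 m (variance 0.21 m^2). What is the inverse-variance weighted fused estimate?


w1 = (1/var1) / (1/var1 + 1/var2)
   = 3.3333 / (3.3333 + 4.7619) = 0.4118
w2 = 1 - w1 = 0.5882
fused = w1*s1 + w2*s2 = 20.5471 + 18.7059
= 39.2529 m


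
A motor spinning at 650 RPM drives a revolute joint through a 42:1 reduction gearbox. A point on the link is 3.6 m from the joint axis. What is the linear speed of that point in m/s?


omega_motor = 650 * 2*pi/60 = 68.0678 rad/s
omega_joint = omega_motor / 42 = 1.6207 rad/s
v = omega_joint * r = 1.6207 * 3.6
= 5.8344 m/s


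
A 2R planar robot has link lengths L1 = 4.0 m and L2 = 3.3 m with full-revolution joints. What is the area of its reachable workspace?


r_max = L1 + L2 = 7.3 m
r_min = |L1 - L2| = 0.7 m
Area = pi*(r_max^2 - r_min^2)
= pi*(53.29 - 0.49)
= pi * 52.8
= 165.8761 m^2


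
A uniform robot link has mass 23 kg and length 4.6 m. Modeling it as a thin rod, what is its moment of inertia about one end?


I = (1/3) * m * L^2
= (1/3) * 23 * 4.6^2
= 0.333333 * 23 * 21.16
= 162.2267 kg*m^2


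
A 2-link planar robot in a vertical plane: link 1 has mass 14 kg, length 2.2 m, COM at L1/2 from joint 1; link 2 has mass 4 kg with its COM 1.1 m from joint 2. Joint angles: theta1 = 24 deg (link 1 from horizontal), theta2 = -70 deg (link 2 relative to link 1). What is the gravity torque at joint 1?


Horizontal distance from joint 1 to link-1 COM:
  x_c1 = (L1/2)*cos(t1) = 1.1 * 0.9135 = 1.0049 m
Horizontal distance from joint 1 to link-2 COM:
  x_c2 = L1*cos(t1) + Lc2*cos(t1+t2)
       = 2.2*0.9135 + 1.1*0.6947 = 2.7739 m
tau1 = m1*g*x_c1 + m2*g*x_c2
     = 14*9.81*1.0049 + 4*9.81*2.7739
     = 138.013 + 108.8488
     = 246.8618 Nm


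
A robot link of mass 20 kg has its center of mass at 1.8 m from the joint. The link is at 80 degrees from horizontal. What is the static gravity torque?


tau = m*g*L*cos(angle)
= 20 * 9.81 * 1.8 * cos(80 deg)
= 20 * 9.81 * 1.8 * 0.1736
= 61.3256 Nm


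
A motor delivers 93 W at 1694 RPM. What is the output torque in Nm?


omega = 1694 * 2*pi/60 = 177.3953 rad/s
tau = P / omega = 93 / 177.3953
= 0.5243 Nm


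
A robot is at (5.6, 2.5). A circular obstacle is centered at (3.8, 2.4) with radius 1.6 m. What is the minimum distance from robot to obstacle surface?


center_dist = sqrt((5.6-3.8)^2 + (2.5-2.4)^2)
= sqrt(3.24 + 0.01)
= 1.8028
min_dist = center_dist - radius = 1.8028 - 1.6 = 0.2028 m


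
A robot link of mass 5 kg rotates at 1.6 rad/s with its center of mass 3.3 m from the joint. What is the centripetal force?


F = m * omega^2 * r
= 5 * 1.6^2 * 3.3
= 5 * 2.56 * 3.3
= 42.24 N


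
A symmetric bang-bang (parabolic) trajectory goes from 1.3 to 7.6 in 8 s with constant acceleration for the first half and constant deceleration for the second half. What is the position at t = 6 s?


Symmetric rest-to-rest: each phase covers (pf-p0)/2 in time T/2. 0.5*a*(T/2)^2 = (pf-p0)/2 => a = 4*(pf-p0)/T^2
a = 4*(7.6-1.3)/8^2 = 0.3937
t = 6 is in the deceleration phase (t > T/2).
p = pf - 0.5*a*(T-t)^2 = 7.6 - 0.5*0.3937*2^2
= 6.8125


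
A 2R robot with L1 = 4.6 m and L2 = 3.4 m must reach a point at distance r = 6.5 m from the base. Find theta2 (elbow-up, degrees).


cos(theta2) = (r^2 - L1^2 - L2^2) / (2*L1*L2)
cos(theta2) = (42.25 - 21.16 - 11.56) / 31.28
cos(theta2) = 0.304668
theta2 = 72.2618 degrees


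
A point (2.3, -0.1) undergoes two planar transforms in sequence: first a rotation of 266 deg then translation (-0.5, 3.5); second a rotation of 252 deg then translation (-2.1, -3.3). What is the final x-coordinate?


After transform 1:
x1 = cos(266)*2.3 - sin(266)*-0.1 + -0.5 = -0.7602
y1 = sin(266)*2.3 + cos(266)*-0.1 + 3.5 = 1.2126
After transform 2:
x2 = cos(252)*-0.7602 - sin(252)*1.2126 + -2.1
= -0.7119


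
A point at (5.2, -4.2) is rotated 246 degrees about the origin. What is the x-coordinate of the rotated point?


x' = x*cos(theta) - y*sin(theta)
cos(246 deg) = -0.4067, sin(246 deg) = -0.9135
x' = 5.2 * -0.4067 - -4.2 * -0.9135
= -2.115 - 3.8369
= -5.9519


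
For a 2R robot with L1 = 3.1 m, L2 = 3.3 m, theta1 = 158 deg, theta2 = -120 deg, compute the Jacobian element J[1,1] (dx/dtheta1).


J[1,1] = -L1*sin(t1) - L2*sin(t1+t2)
= -3.1*sin(158) - 3.3*sin(38)
= -3.193


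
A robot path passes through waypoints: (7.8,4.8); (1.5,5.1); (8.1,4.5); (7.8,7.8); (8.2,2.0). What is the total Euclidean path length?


Segment lengths:
  seg1 = sqrt((-6.3)^2 + (0.3)^2) = 6.3071
  seg2 = sqrt((6.6)^2 + (-0.6)^2) = 6.6272
  seg3 = sqrt((-0.3)^2 + (3.3)^2) = 3.3136
  seg4 = sqrt((0.4)^2 + (-5.8)^2) = 5.8138
Total = 22.0617


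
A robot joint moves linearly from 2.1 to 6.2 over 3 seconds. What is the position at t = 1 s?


s = t/T = 1/3 = 0.3333
p(t) = p0 + (pf-p0)*s
= 2.1 + (6.2 - 2.1) * 0.3333
= 3.4667


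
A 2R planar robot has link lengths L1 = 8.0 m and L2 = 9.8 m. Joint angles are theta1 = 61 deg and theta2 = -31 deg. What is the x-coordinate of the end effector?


Convert angles to radians: theta1 = 1.0647, theta2 = -0.5411
x = L1*cos(theta1) + L2*cos(theta1+theta2)
x = 3.8785 + 8.487
x = 12.3655


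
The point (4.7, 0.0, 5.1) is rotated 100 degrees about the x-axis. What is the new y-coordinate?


Rotation about x-axis: y' = y*cos(theta) - z*sin(theta)
= 0.0 * -0.1736 - 5.1 * 0.9848
= -5.0225


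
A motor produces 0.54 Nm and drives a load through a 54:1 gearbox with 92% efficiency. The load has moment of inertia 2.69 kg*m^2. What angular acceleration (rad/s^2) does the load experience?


tau_out = tau_motor * N * eta
= 0.54 * 54 * 0.92 = 26.8272 Nm
alpha = tau_out / I = 26.8272 / 2.69
= 9.9729 rad/s^2


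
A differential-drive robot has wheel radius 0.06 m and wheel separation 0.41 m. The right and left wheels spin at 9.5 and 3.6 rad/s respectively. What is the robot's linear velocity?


vR = r*wR = 0.06*9.5 = 0.57 m/s
vL = r*wL = 0.06*3.6 = 0.216 m/s
v = (vR+vL)/2 = 0.393 m/s
omega = (vR-vL)/L = 0.8634 rad/s
linear velocity = 0.393 m/s


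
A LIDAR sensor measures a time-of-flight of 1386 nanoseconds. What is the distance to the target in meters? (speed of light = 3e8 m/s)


tof = 1386 ns = 1.386e-06 s
dist = c * tof / 2
= 3e8 * 1.386e-06 / 2
= 207.9 m


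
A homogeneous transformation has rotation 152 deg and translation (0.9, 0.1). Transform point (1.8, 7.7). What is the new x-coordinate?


x' = cos(theta)*px - sin(theta)*py + tx
= -0.8829*1.8 - 0.4695*7.7 + 0.9
= -4.3042


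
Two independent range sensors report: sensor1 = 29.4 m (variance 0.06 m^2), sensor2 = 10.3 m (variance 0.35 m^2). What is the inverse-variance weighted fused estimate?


w1 = (1/var1) / (1/var1 + 1/var2)
   = 16.6667 / (16.6667 + 2.8571) = 0.8537
w2 = 1 - w1 = 0.1463
fused = w1*s1 + w2*s2 = 25.0976 + 1.5073
= 26.6049 m


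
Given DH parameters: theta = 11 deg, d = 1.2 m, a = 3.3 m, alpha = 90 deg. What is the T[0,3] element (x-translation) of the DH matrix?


T[0,3] = a * cos(theta)
= 3.3 * cos(11 deg)
= 3.3 * 0.9816
= 3.2394


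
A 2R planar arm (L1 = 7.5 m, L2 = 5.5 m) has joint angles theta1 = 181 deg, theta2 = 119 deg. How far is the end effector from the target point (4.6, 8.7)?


End effector via forward kinematics:
x = L1*cos(t1) + L2*cos(t1+t2) = -4.7489
y = L1*sin(t1) + L2*sin(t1+t2) = -4.894
Distance to target:
d = sqrt((4.6 - -4.7489)^2 + (8.7 - -4.894)^2)
= sqrt(87.4011 + 184.7977)
= 16.4985 m


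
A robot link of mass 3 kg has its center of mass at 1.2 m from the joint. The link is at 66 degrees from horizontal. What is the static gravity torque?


tau = m*g*L*cos(angle)
= 3 * 9.81 * 1.2 * cos(66 deg)
= 3 * 9.81 * 1.2 * 0.4067
= 14.3643 Nm


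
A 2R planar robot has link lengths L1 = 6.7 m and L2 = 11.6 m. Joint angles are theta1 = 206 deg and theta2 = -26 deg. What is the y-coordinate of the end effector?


Convert angles to radians: theta1 = 3.5954, theta2 = -0.4538
y = L1*sin(theta1) + L2*sin(theta1+theta2)
y = -2.9371 + 0.0
y = -2.9371


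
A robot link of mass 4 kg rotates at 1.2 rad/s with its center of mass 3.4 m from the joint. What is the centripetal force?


F = m * omega^2 * r
= 4 * 1.2^2 * 3.4
= 4 * 1.44 * 3.4
= 19.584 N


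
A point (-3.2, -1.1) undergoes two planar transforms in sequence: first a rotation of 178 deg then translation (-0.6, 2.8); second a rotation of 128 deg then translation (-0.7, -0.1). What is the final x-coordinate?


After transform 1:
x1 = cos(178)*-3.2 - sin(178)*-1.1 + -0.6 = 2.6364
y1 = sin(178)*-3.2 + cos(178)*-1.1 + 2.8 = 3.7877
After transform 2:
x2 = cos(128)*2.6364 - sin(128)*3.7877 + -0.7
= -5.3079


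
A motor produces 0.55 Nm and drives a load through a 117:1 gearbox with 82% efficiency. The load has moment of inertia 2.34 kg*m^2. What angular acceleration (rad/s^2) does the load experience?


tau_out = tau_motor * N * eta
= 0.55 * 117 * 0.82 = 52.767 Nm
alpha = tau_out / I = 52.767 / 2.34
= 22.55 rad/s^2


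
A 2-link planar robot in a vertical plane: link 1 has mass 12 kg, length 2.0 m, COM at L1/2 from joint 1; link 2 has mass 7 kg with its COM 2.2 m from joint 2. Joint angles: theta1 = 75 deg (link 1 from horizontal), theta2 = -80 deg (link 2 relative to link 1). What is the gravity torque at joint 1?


Horizontal distance from joint 1 to link-1 COM:
  x_c1 = (L1/2)*cos(t1) = 1.0 * 0.2588 = 0.2588 m
Horizontal distance from joint 1 to link-2 COM:
  x_c2 = L1*cos(t1) + Lc2*cos(t1+t2)
       = 2.0*0.2588 + 2.2*0.9962 = 2.7093 m
tau1 = m1*g*x_c1 + m2*g*x_c2
     = 12*9.81*0.2588 + 7*9.81*2.7093
     = 30.4682 + 186.0453
     = 216.5135 Nm


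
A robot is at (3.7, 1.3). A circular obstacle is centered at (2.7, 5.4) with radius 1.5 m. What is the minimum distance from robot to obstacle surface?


center_dist = sqrt((3.7-2.7)^2 + (1.3-5.4)^2)
= sqrt(1.0 + 16.81)
= 4.2202
min_dist = center_dist - radius = 4.2202 - 1.5 = 2.7202 m


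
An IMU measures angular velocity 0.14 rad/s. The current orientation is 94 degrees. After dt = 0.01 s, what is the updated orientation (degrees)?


delta_theta = w * dt = 0.14 * 0.01 = 0.0014 rad
= 0.0802 deg
theta_new = 94 + 0.0802 = 94.0802 deg


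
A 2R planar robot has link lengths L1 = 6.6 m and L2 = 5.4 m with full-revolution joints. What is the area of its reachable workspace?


r_max = L1 + L2 = 12.0 m
r_min = |L1 - L2| = 1.2 m
Area = pi*(r_max^2 - r_min^2)
= pi*(144.0 - 1.44)
= pi * 142.56
= 447.8654 m^2


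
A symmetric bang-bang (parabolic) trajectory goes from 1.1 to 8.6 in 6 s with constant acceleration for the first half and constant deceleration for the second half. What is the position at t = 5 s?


Symmetric rest-to-rest: each phase covers (pf-p0)/2 in time T/2. 0.5*a*(T/2)^2 = (pf-p0)/2 => a = 4*(pf-p0)/T^2
a = 4*(8.6-1.1)/6^2 = 0.8333
t = 5 is in the deceleration phase (t > T/2).
p = pf - 0.5*a*(T-t)^2 = 8.6 - 0.5*0.8333*1^2
= 8.1833


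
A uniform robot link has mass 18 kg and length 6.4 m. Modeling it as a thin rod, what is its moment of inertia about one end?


I = (1/3) * m * L^2
= (1/3) * 18 * 6.4^2
= 0.333333 * 18 * 40.96
= 245.76 kg*m^2


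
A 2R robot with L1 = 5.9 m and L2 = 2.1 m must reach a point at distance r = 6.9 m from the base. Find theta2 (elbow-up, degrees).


cos(theta2) = (r^2 - L1^2 - L2^2) / (2*L1*L2)
cos(theta2) = (47.61 - 34.81 - 4.41) / 24.78
cos(theta2) = 0.338579
theta2 = 70.2096 degrees


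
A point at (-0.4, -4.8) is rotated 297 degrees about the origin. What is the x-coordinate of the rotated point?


x' = x*cos(theta) - y*sin(theta)
cos(297 deg) = 0.454, sin(297 deg) = -0.891
x' = -0.4 * 0.454 - -4.8 * -0.891
= -0.1816 - 4.2768
= -4.4584


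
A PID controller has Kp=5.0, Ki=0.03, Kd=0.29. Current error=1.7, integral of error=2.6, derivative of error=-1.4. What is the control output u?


u = Kp*e + Ki*int(e) + Kd*de/dt
= 5.0*1.7 + 0.03*2.6 + 0.29*(-1.4)
= 8.5 + 0.078 + -0.406
= 8.172


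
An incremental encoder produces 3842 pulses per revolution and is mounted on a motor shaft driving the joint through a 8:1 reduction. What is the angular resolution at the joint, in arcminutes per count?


counts per rev = 3842
effective counts at joint = 3842 * 8 = 30736
resolution = 360*60 / 30736
= 0.7028 arcmin/count


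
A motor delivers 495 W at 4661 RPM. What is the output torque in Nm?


omega = 4661 * 2*pi/60 = 488.0988 rad/s
tau = P / omega = 495 / 488.0988
= 1.0141 Nm


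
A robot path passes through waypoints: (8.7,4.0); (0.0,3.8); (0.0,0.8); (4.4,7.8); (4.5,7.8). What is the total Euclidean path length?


Segment lengths:
  seg1 = sqrt((-8.7)^2 + (-0.2)^2) = 8.7023
  seg2 = sqrt((0.0)^2 + (-3.0)^2) = 3.0
  seg3 = sqrt((4.4)^2 + (7.0)^2) = 8.268
  seg4 = sqrt((0.1)^2 + (0.0)^2) = 0.1
Total = 20.0703


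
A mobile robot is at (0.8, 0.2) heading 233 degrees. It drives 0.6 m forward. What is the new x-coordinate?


x_new = x0 + d*cos(theta)
= 0.8 + 0.6*cos(233)
= 0.8 + -0.3611
= 0.4389


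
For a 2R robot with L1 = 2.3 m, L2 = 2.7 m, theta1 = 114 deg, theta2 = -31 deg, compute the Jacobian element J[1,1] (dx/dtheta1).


J[1,1] = -L1*sin(t1) - L2*sin(t1+t2)
= -2.3*sin(114) - 2.7*sin(83)
= -4.781


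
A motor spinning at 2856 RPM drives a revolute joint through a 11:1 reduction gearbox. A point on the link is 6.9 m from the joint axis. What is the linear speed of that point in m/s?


omega_motor = 2856 * 2*pi/60 = 299.0796 rad/s
omega_joint = omega_motor / 11 = 27.1891 rad/s
v = omega_joint * r = 27.1891 * 6.9
= 187.6045 m/s


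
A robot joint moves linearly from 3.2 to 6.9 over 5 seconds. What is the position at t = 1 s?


s = t/T = 1/5 = 0.2
p(t) = p0 + (pf-p0)*s
= 3.2 + (6.9 - 3.2) * 0.2
= 3.94


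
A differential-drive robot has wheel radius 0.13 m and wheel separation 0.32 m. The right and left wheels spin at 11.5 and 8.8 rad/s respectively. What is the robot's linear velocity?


vR = r*wR = 0.13*11.5 = 1.495 m/s
vL = r*wL = 0.13*8.8 = 1.144 m/s
v = (vR+vL)/2 = 1.3195 m/s
omega = (vR-vL)/L = 1.0969 rad/s
linear velocity = 1.3195 m/s


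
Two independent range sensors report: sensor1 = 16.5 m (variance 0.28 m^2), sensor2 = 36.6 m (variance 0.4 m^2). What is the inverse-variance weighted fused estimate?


w1 = (1/var1) / (1/var1 + 1/var2)
   = 3.5714 / (3.5714 + 2.5) = 0.5882
w2 = 1 - w1 = 0.4118
fused = w1*s1 + w2*s2 = 9.7059 + 15.0706
= 24.7765 m


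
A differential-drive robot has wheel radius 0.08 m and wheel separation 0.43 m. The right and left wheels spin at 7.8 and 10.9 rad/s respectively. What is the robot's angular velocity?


vR = r*wR = 0.08*7.8 = 0.624 m/s
vL = r*wL = 0.08*10.9 = 0.872 m/s
v = (vR+vL)/2 = 0.748 m/s
omega = (vR-vL)/L = -0.5767 rad/s
angular velocity = -0.5767 rad/s


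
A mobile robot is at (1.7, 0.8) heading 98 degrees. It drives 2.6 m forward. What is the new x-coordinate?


x_new = x0 + d*cos(theta)
= 1.7 + 2.6*cos(98)
= 1.7 + -0.3619
= 1.3381


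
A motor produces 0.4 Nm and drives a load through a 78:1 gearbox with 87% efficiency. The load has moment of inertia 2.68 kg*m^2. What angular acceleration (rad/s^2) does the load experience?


tau_out = tau_motor * N * eta
= 0.4 * 78 * 0.87 = 27.144 Nm
alpha = tau_out / I = 27.144 / 2.68
= 10.1284 rad/s^2
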